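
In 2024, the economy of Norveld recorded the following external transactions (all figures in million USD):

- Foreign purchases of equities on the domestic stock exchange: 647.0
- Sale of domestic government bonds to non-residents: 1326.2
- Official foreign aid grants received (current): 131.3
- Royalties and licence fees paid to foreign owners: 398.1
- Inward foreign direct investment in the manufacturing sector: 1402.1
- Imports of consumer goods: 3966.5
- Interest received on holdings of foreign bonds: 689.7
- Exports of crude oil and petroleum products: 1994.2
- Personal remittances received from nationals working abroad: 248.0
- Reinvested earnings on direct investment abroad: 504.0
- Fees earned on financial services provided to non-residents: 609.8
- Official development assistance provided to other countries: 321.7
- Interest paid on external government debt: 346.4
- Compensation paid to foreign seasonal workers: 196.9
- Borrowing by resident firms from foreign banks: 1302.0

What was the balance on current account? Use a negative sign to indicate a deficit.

Goods: 1994.2 - 3966.5 = -1972.3
Services: -398.1 + 609.8 = 211.7
Primary income: 689.7 - 196.9 - 346.4 + 504.0 = 650.4
Secondary income: 248.0 - 321.7 + 131.3 = 57.6
Current account = (-1972.3) + 211.7 + 650.4 + 57.6 = -1052.6
(Excluded from the current account — financial account: foreign purchases of equities on the domestic stock exchange 647.0, sale of domestic government bonds to non-residents 1326.2, inward foreign direct investment in the manufacturing sector 1402.1, borrowing by resident firms from foreign banks 1302.0.)

-1052.6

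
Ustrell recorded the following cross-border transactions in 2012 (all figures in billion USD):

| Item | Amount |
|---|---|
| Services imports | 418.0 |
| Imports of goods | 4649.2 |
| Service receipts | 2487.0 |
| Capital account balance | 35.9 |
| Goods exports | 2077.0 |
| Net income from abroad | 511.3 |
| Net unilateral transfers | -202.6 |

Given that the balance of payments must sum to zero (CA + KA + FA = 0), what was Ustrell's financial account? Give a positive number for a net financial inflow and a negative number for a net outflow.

158.6

Goods balance = 2077.0 - 4649.2 = -2572.2
Services balance = 2487.0 - 418.0 = 2069.0
Trade balance (goods + services) = -2572.2 + 2069.0 = -503.2
Net primary income = 511.3
Net secondary income = -202.6
Current account = -503.2 + 511.3 + (-202.6) = -194.5
Financial account = -(-194.5 + 35.9) = 158.6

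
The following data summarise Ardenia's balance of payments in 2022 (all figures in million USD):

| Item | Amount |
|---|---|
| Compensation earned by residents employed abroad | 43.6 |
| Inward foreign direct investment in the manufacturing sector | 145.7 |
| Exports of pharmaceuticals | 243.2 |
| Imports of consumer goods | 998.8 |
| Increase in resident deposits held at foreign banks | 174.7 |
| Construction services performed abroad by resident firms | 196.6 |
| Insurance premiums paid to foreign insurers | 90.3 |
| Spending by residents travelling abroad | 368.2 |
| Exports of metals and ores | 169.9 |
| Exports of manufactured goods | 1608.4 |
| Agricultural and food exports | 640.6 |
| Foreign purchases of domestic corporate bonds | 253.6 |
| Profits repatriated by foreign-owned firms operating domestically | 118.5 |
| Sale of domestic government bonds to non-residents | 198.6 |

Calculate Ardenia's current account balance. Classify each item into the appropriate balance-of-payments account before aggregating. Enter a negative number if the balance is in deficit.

1326.5

Goods: 1608.4 + 169.9 + 640.6 + 243.2 - 998.8 = 1663.3
Services: -368.2 - 90.3 + 196.6 = -261.9
Primary income: -118.5 + 43.6 = -74.9
Current account = 1663.3 + (-261.9) + (-74.9) = 1326.5
(Excluded from the current account — financial account: inward foreign direct investment in the manufacturing sector 145.7, increase in resident deposits held at foreign banks 174.7, foreign purchases of domestic corporate bonds 253.6, sale of domestic government bonds to non-residents 198.6.)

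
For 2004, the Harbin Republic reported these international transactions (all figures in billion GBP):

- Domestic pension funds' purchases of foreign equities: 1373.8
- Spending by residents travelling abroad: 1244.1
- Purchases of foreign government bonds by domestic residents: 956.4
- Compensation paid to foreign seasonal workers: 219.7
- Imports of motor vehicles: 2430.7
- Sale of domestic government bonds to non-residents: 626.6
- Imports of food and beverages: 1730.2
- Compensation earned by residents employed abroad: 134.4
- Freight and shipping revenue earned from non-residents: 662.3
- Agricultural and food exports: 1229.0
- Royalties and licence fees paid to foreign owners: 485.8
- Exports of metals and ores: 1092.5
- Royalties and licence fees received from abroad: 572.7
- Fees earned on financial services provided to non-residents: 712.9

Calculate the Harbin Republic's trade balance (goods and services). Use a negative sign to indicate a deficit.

-1621.4

Goods: -1730.2 - 2430.7 + 1229.0 + 1092.5 = -1839.4
Services: 572.7 - 485.8 + 712.9 + 662.3 - 1244.1 = 218.0
Trade balance = -1839.4 + 218.0 = -1621.4
(Excluded from the trade balance — financial account: domestic pension funds' purchases of foreign equities 1373.8, purchases of foreign government bonds by domestic residents 956.4, sale of domestic government bonds to non-residents 626.6; primary income: compensation paid to foreign seasonal workers 219.7, compensation earned by residents employed abroad 134.4.)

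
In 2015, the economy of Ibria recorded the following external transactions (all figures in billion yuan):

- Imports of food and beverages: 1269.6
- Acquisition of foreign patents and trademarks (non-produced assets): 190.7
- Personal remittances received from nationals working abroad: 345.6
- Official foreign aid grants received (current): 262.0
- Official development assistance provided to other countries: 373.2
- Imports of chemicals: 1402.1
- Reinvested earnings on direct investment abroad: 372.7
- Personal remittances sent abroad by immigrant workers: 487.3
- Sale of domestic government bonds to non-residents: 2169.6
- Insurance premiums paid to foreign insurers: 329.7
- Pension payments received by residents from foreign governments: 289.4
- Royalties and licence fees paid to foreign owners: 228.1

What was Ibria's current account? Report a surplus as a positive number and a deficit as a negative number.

-2820.3

Goods: -1269.6 - 1402.1 = -2671.7
Services: -329.7 - 228.1 = -557.8
Primary income: 372.7
Secondary income: 289.4 + 262.0 + 345.6 - 487.3 - 373.2 = 36.5
Current account = (-2671.7) + (-557.8) + 372.7 + 36.5 = -2820.3
(Excluded from the current account — capital account: acquisition of foreign patents and trademarks (non-produced assets) 190.7; financial account: sale of domestic government bonds to non-residents 2169.6.)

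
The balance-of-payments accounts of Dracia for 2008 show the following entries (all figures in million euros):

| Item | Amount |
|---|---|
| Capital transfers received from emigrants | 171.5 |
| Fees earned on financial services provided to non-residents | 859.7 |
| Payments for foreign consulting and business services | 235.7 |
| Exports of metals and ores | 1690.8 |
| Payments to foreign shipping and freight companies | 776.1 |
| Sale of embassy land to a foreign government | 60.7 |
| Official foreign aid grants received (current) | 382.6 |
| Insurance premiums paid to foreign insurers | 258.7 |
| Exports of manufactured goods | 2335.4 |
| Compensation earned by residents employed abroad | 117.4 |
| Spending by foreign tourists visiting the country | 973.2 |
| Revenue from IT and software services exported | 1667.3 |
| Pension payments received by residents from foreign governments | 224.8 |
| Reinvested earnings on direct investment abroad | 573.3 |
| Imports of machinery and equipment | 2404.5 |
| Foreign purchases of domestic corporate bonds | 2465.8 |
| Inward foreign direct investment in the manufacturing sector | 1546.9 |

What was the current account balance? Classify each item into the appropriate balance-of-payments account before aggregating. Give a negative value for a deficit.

5149.5

Goods: 2335.4 - 2404.5 + 1690.8 = 1621.7
Services: 859.7 - 776.1 - 258.7 - 235.7 + 1667.3 + 973.2 = 2229.7
Primary income: 117.4 + 573.3 = 690.7
Secondary income: 382.6 + 224.8 = 607.4
Current account = 1621.7 + 2229.7 + 690.7 + 607.4 = 5149.5
(Excluded from the current account — capital account: capital transfers received from emigrants 171.5, sale of embassy land to a foreign government 60.7; financial account: foreign purchases of domestic corporate bonds 2465.8, inward foreign direct investment in the manufacturing sector 1546.9.)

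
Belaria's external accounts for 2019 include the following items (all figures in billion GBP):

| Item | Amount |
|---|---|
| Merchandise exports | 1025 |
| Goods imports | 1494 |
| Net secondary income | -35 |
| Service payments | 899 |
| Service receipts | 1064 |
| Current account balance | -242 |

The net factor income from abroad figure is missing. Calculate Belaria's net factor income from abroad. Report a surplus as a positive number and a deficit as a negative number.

Current account = goods balance + services balance + net primary income + net secondary income
Sum of the known components = -339
Net factor income from abroad = CA - (known components) = -242 - (-339) = 97

97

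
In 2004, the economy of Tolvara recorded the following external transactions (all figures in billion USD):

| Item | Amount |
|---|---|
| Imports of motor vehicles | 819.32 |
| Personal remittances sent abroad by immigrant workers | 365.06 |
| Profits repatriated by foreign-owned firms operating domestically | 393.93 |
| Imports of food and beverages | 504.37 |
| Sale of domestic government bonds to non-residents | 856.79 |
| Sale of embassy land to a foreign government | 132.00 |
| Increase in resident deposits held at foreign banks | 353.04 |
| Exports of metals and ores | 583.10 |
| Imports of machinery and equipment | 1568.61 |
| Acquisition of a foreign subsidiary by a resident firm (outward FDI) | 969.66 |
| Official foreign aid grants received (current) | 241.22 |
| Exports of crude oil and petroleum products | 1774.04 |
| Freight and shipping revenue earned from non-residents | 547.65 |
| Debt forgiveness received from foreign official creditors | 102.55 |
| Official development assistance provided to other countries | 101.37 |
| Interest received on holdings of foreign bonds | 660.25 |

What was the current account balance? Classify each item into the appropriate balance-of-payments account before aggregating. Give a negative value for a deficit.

53.60

Goods: -819.32 - 1568.61 + 583.10 + 1774.04 - 504.37 = -535.16
Services: 547.65
Primary income: 660.25 - 393.93 = 266.32
Secondary income: 241.22 - 101.37 - 365.06 = -225.21
Current account = (-535.16) + 547.65 + 266.32 + (-225.21) = 53.60
(Excluded from the current account — financial account: sale of domestic government bonds to non-residents 856.79, increase in resident deposits held at foreign banks 353.04, acquisition of a foreign subsidiary by a resident firm (outward FDI) 969.66; capital account: sale of embassy land to a foreign government 132.00, debt forgiveness received from foreign official creditors 102.55.)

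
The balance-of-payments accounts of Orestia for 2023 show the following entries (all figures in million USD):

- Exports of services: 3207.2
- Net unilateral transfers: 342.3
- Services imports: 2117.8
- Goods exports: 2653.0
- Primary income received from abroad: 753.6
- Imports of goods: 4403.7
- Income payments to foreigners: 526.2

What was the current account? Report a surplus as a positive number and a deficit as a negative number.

-91.6

Goods balance = 2653.0 - 4403.7 = -1750.7
Services balance = 3207.2 - 2117.8 = 1089.4
Trade balance (goods + services) = -1750.7 + 1089.4 = -661.3
Net primary income = 753.6 - 526.2 = 227.4
Net secondary income = 342.3
Current account = -661.3 + 227.4 + 342.3 = -91.6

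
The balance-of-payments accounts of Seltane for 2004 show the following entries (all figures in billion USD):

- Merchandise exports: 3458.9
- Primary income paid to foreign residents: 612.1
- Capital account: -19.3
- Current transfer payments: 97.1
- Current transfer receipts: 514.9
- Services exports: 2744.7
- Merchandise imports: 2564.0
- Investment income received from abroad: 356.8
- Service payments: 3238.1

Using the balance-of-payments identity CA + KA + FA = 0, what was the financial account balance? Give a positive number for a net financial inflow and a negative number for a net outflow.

Goods balance = 3458.9 - 2564.0 = 894.9
Services balance = 2744.7 - 3238.1 = -493.4
Trade balance (goods + services) = 894.9 + (-493.4) = 401.5
Net primary income = 356.8 - 612.1 = -255.3
Net secondary income = 514.9 - 97.1 = 417.8
Current account = 401.5 + (-255.3) + 417.8 = 564.0
Financial account = -(564.0 + (-19.3)) = -544.7

-544.7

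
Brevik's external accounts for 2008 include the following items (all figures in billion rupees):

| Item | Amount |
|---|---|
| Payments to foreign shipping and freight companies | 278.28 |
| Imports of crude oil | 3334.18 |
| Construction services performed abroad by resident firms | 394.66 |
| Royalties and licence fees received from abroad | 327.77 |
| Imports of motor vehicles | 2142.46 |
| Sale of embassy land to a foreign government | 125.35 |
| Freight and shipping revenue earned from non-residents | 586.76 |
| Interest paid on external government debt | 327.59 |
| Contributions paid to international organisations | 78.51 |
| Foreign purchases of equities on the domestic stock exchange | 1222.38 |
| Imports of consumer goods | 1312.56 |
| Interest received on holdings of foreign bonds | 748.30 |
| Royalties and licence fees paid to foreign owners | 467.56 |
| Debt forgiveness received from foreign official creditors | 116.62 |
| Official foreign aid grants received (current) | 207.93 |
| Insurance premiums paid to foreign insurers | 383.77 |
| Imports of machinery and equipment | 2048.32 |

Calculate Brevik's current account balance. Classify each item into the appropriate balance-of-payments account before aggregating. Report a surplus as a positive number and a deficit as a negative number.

Goods: -3334.18 - 1312.56 - 2142.46 - 2048.32 = -8837.52
Services: -278.28 - 383.77 + 327.77 + 394.66 + 586.76 - 467.56 = 179.58
Primary income: -327.59 + 748.30 = 420.71
Secondary income: -78.51 + 207.93 = 129.42
Current account = (-8837.52) + 179.58 + 420.71 + 129.42 = -8107.81
(Excluded from the current account — capital account: sale of embassy land to a foreign government 125.35, debt forgiveness received from foreign official creditors 116.62; financial account: foreign purchases of equities on the domestic stock exchange 1222.38.)

-8107.81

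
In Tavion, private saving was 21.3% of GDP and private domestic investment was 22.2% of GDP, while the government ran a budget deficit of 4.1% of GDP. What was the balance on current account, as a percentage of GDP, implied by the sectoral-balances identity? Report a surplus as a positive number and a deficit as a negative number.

By the sectoral-balances identity, CA = (S_private - I) + (T - G).
Private balance = 21.3 - 22.2 = -0.9
Government balance (T - G) = -4.1
CA = -0.9 + (-4.1) = -5.0

-5.0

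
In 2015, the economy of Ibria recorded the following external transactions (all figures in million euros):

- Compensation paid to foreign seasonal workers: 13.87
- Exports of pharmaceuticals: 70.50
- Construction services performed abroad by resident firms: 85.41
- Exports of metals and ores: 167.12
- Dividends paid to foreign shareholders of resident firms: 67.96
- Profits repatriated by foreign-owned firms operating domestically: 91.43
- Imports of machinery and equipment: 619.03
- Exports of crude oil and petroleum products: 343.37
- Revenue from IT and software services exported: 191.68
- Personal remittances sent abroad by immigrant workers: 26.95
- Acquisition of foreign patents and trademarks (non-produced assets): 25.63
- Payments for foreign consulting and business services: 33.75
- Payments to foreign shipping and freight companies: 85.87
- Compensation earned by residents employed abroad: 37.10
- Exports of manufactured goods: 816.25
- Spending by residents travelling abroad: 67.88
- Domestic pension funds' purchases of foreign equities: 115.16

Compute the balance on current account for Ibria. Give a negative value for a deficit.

Goods: 167.12 + 816.25 + 70.50 - 619.03 + 343.37 = 778.21
Services: -85.87 - 33.75 + 85.41 - 67.88 + 191.68 = 89.59
Primary income: 37.10 - 67.96 - 91.43 - 13.87 = -136.16
Secondary income: -26.95
Current account = 778.21 + 89.59 + (-136.16) + (-26.95) = 704.69
(Excluded from the current account — capital account: acquisition of foreign patents and trademarks (non-produced assets) 25.63; financial account: domestic pension funds' purchases of foreign equities 115.16.)

704.69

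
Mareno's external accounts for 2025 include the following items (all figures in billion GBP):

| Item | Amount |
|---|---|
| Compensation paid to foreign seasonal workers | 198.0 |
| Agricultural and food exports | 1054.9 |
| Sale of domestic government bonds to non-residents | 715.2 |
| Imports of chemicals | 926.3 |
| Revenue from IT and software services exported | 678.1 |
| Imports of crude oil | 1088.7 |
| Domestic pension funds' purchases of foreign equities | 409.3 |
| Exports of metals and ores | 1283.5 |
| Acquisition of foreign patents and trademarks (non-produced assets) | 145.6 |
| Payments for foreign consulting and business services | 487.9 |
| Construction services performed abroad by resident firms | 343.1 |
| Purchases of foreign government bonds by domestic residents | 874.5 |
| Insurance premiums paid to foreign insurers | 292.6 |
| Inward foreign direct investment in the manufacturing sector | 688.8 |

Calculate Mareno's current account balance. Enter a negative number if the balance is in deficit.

Goods: -1088.7 - 926.3 + 1054.9 + 1283.5 = 323.4
Services: 678.1 - 487.9 - 292.6 + 343.1 = 240.7
Primary income: -198.0
Current account = 323.4 + 240.7 + (-198.0) = 366.1
(Excluded from the current account — financial account: sale of domestic government bonds to non-residents 715.2, domestic pension funds' purchases of foreign equities 409.3, purchases of foreign government bonds by domestic residents 874.5, inward foreign direct investment in the manufacturing sector 688.8; capital account: acquisition of foreign patents and trademarks (non-produced assets) 145.6.)

366.1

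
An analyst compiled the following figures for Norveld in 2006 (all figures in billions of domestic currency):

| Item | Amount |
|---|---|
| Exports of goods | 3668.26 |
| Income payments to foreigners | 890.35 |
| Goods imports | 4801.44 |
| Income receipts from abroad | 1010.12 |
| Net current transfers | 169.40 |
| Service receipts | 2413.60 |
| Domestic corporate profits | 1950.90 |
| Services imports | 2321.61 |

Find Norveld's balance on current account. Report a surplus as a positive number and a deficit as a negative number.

-752.02

Goods balance = 3668.26 - 4801.44 = -1133.18
Services balance = 2413.60 - 2321.61 = 91.99
Trade balance (goods + services) = -1133.18 + 91.99 = -1041.19
Net primary income = 1010.12 - 890.35 = 119.77
Net secondary income = 169.40
Current account = -1041.19 + 119.77 + 169.40 = -752.02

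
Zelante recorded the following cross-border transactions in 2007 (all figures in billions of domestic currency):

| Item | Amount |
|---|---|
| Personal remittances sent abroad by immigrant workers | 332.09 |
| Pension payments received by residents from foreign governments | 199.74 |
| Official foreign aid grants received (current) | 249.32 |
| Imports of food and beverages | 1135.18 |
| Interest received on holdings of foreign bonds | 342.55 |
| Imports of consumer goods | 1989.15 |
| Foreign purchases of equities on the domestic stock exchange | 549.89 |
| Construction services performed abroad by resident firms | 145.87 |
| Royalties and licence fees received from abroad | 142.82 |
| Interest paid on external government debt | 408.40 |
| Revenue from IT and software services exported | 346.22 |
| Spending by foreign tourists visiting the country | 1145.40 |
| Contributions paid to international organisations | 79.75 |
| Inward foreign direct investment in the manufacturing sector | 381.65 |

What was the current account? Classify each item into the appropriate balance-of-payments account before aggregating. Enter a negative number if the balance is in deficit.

Goods: -1989.15 - 1135.18 = -3124.33
Services: 142.82 + 346.22 + 145.87 + 1145.40 = 1780.31
Primary income: -408.40 + 342.55 = -65.85
Secondary income: 199.74 + 249.32 - 79.75 - 332.09 = 37.22
Current account = (-3124.33) + 1780.31 + (-65.85) + 37.22 = -1372.65
(Excluded from the current account — financial account: foreign purchases of equities on the domestic stock exchange 549.89, inward foreign direct investment in the manufacturing sector 381.65.)

-1372.65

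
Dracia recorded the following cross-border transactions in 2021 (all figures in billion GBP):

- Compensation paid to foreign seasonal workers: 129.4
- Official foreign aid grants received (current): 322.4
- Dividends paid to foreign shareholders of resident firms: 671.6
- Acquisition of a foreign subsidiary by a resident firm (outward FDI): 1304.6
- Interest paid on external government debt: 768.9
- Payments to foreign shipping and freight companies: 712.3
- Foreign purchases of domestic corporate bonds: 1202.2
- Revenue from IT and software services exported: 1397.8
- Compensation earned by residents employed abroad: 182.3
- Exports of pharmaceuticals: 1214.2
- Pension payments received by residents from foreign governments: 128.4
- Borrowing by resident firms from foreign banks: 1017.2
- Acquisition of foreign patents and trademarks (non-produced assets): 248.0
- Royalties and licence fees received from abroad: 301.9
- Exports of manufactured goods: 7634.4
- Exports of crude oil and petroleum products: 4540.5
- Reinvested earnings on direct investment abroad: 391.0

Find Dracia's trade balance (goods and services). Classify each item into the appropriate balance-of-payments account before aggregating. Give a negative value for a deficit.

14376.5

Goods: 4540.5 + 1214.2 + 7634.4 = 13389.1
Services: 1397.8 + 301.9 - 712.3 = 987.4
Trade balance = 13389.1 + 987.4 = 14376.5
(Excluded from the trade balance — primary income: compensation paid to foreign seasonal workers 129.4, dividends paid to foreign shareholders of resident firms 671.6, interest paid on external government debt 768.9, compensation earned by residents employed abroad 182.3, reinvested earnings on direct investment abroad 391.0; secondary income: official foreign aid grants received (current) 322.4, pension payments received by residents from foreign governments 128.4; financial account: acquisition of a foreign subsidiary by a resident firm (outward FDI) 1304.6, foreign purchases of domestic corporate bonds 1202.2, borrowing by resident firms from foreign banks 1017.2; capital account: acquisition of foreign patents and trademarks (non-produced assets) 248.0.)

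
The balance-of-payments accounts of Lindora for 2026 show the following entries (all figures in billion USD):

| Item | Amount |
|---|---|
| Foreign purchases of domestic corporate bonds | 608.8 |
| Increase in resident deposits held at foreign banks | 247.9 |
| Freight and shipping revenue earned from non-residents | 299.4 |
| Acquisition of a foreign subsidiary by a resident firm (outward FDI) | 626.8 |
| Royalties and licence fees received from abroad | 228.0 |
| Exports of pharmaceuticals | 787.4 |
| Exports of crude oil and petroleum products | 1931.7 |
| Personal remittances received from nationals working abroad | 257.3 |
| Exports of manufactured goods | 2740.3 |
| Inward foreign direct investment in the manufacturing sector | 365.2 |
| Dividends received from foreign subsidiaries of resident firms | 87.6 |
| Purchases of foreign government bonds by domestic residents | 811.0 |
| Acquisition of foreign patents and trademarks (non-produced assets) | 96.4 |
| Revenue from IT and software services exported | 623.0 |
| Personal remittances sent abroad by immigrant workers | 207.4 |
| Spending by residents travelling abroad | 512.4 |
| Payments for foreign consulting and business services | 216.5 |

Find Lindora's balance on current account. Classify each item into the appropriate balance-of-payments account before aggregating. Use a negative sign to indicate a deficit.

6018.4

Goods: 787.4 + 2740.3 + 1931.7 = 5459.4
Services: 228.0 + 299.4 + 623.0 - 512.4 - 216.5 = 421.5
Primary income: 87.6
Secondary income: -207.4 + 257.3 = 49.9
Current account = 5459.4 + 421.5 + 87.6 + 49.9 = 6018.4
(Excluded from the current account — financial account: foreign purchases of domestic corporate bonds 608.8, increase in resident deposits held at foreign banks 247.9, acquisition of a foreign subsidiary by a resident firm (outward FDI) 626.8, inward foreign direct investment in the manufacturing sector 365.2, purchases of foreign government bonds by domestic residents 811.0; capital account: acquisition of foreign patents and trademarks (non-produced assets) 96.4.)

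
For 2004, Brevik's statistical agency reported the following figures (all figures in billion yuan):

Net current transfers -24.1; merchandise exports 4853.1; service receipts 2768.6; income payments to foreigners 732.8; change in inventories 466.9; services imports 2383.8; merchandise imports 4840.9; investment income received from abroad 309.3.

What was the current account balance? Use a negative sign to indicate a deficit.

Goods balance = 4853.1 - 4840.9 = 12.2
Services balance = 2768.6 - 2383.8 = 384.8
Trade balance (goods + services) = 12.2 + 384.8 = 397.0
Net primary income = 309.3 - 732.8 = -423.5
Net secondary income = -24.1
Current account = 397.0 + (-423.5) + (-24.1) = -50.6

-50.6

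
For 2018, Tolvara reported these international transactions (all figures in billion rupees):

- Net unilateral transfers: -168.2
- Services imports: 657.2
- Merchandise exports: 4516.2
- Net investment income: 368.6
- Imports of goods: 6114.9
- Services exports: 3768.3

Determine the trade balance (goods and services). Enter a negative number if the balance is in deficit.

Goods balance = 4516.2 - 6114.9 = -1598.7
Services balance = 3768.3 - 657.2 = 3111.1
Trade balance (goods + services) = -1598.7 + 3111.1 = 1512.4

1512.4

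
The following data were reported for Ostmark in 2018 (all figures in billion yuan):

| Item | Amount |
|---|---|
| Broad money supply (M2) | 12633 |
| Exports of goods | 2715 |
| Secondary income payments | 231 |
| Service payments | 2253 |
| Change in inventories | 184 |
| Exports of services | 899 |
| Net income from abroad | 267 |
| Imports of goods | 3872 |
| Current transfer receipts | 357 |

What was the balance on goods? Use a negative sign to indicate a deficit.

Goods balance = 2715 - 3872 = -1157

-1157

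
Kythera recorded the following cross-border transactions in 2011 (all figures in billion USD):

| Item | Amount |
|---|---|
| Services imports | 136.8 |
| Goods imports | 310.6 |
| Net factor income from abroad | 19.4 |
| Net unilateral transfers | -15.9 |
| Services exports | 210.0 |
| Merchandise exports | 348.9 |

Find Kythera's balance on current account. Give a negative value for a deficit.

115.0

Goods balance = 348.9 - 310.6 = 38.3
Services balance = 210.0 - 136.8 = 73.2
Trade balance (goods + services) = 38.3 + 73.2 = 111.5
Net primary income = 19.4
Net secondary income = -15.9
Current account = 111.5 + 19.4 + (-15.9) = 115.0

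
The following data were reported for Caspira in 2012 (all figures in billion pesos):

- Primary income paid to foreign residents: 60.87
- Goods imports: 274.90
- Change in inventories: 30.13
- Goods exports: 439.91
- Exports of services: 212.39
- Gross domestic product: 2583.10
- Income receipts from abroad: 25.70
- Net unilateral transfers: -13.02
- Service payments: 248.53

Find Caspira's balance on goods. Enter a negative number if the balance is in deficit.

165.01

Goods balance = 439.91 - 274.90 = 165.01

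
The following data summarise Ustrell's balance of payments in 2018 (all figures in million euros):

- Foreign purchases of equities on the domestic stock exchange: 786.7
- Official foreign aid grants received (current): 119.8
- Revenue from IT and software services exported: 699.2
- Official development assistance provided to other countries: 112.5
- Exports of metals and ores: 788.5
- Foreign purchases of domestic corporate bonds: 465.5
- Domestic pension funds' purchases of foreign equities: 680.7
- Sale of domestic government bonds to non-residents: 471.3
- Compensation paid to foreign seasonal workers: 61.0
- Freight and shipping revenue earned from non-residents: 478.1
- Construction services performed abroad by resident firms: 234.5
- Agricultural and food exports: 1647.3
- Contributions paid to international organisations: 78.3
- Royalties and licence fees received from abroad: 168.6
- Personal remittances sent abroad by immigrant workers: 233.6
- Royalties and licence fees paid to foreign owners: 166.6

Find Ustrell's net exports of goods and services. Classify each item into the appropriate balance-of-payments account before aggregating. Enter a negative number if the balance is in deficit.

3849.6

Goods: 788.5 + 1647.3 = 2435.8
Services: 234.5 + 168.6 + 699.2 + 478.1 - 166.6 = 1413.8
Trade balance = 2435.8 + 1413.8 = 3849.6
(Excluded from the trade balance — financial account: foreign purchases of equities on the domestic stock exchange 786.7, foreign purchases of domestic corporate bonds 465.5, domestic pension funds' purchases of foreign equities 680.7, sale of domestic government bonds to non-residents 471.3; secondary income: official foreign aid grants received (current) 119.8, official development assistance provided to other countries 112.5, contributions paid to international organisations 78.3, personal remittances sent abroad by immigrant workers 233.6; primary income: compensation paid to foreign seasonal workers 61.0.)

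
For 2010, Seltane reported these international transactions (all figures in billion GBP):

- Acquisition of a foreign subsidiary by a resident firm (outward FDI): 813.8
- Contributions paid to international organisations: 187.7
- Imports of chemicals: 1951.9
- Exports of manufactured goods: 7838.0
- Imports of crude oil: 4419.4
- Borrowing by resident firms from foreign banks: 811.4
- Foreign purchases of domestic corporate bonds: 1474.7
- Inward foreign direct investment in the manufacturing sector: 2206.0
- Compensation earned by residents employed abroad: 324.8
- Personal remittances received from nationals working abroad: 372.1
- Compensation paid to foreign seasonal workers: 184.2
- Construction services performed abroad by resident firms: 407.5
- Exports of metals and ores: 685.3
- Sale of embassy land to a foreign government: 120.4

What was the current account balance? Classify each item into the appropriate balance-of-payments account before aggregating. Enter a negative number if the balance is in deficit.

2884.5

Goods: -1951.9 + 7838.0 + 685.3 - 4419.4 = 2152.0
Services: 407.5
Primary income: 324.8 - 184.2 = 140.6
Secondary income: -187.7 + 372.1 = 184.4
Current account = 2152.0 + 407.5 + 140.6 + 184.4 = 2884.5
(Excluded from the current account — financial account: acquisition of a foreign subsidiary by a resident firm (outward FDI) 813.8, borrowing by resident firms from foreign banks 811.4, foreign purchases of domestic corporate bonds 1474.7, inward foreign direct investment in the manufacturing sector 2206.0; capital account: sale of embassy land to a foreign government 120.4.)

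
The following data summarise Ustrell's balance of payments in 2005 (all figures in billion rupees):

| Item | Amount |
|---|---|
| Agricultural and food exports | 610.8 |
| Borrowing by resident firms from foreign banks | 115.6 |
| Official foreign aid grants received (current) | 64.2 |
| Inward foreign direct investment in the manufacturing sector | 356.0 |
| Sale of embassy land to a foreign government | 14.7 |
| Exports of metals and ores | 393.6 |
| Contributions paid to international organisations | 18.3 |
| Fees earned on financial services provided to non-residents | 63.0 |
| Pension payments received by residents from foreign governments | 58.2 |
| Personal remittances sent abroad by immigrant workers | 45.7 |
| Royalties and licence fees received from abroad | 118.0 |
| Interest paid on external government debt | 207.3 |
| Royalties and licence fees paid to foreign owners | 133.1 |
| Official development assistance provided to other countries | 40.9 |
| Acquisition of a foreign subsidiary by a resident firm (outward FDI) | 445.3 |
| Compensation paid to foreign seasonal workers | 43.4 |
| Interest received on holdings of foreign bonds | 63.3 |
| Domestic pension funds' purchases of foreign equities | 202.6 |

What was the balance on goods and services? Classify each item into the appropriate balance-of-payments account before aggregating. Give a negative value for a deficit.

Goods: 393.6 + 610.8 = 1004.4
Services: 63.0 + 118.0 - 133.1 = 47.9
Trade balance = 1004.4 + 47.9 = 1052.3
(Excluded from the trade balance — financial account: borrowing by resident firms from foreign banks 115.6, inward foreign direct investment in the manufacturing sector 356.0, acquisition of a foreign subsidiary by a resident firm (outward FDI) 445.3, domestic pension funds' purchases of foreign equities 202.6; secondary income: official foreign aid grants received (current) 64.2, contributions paid to international organisations 18.3, pension payments received by residents from foreign governments 58.2, personal remittances sent abroad by immigrant workers 45.7, official development assistance provided to other countries 40.9; capital account: sale of embassy land to a foreign government 14.7; primary income: interest paid on external government debt 207.3, compensation paid to foreign seasonal workers 43.4, interest received on holdings of foreign bonds 63.3.)

1052.3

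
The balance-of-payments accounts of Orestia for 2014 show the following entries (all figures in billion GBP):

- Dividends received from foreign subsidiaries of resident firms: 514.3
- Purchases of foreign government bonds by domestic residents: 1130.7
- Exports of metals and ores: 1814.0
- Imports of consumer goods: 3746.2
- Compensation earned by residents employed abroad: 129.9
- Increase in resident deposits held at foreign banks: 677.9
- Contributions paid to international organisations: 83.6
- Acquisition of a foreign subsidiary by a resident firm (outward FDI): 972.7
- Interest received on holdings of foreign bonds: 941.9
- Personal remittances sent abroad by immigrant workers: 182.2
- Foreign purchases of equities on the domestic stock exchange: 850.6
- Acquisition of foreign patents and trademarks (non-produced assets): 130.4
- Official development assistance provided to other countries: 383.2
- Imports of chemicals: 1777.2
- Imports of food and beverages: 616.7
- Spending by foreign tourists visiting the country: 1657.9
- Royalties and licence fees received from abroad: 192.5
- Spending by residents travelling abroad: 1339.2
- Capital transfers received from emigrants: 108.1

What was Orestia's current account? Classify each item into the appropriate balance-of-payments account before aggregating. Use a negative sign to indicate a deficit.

Goods: -1777.2 - 616.7 + 1814.0 - 3746.2 = -4326.1
Services: 1657.9 - 1339.2 + 192.5 = 511.2
Primary income: 514.3 + 941.9 + 129.9 = 1586.1
Secondary income: -182.2 - 383.2 - 83.6 = -649.0
Current account = (-4326.1) + 511.2 + 1586.1 + (-649.0) = -2877.8
(Excluded from the current account — financial account: purchases of foreign government bonds by domestic residents 1130.7, increase in resident deposits held at foreign banks 677.9, acquisition of a foreign subsidiary by a resident firm (outward FDI) 972.7, foreign purchases of equities on the domestic stock exchange 850.6; capital account: acquisition of foreign patents and trademarks (non-produced assets) 130.4, capital transfers received from emigrants 108.1.)

-2877.8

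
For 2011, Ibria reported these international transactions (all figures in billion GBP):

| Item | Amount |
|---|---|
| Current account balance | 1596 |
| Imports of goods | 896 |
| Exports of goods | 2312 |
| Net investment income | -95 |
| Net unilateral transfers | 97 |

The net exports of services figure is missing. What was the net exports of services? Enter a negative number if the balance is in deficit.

178

Current account = goods balance + services balance + net primary income + net secondary income
Sum of the known components = 1418
Net exports of services = CA - (known components) = 1596 - 1418 = 178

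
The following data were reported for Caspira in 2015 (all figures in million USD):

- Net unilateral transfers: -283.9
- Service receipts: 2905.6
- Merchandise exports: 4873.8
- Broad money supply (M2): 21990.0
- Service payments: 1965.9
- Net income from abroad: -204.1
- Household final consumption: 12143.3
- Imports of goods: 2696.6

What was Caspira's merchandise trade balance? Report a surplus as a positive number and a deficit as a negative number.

2177.2

Goods balance = 4873.8 - 2696.6 = 2177.2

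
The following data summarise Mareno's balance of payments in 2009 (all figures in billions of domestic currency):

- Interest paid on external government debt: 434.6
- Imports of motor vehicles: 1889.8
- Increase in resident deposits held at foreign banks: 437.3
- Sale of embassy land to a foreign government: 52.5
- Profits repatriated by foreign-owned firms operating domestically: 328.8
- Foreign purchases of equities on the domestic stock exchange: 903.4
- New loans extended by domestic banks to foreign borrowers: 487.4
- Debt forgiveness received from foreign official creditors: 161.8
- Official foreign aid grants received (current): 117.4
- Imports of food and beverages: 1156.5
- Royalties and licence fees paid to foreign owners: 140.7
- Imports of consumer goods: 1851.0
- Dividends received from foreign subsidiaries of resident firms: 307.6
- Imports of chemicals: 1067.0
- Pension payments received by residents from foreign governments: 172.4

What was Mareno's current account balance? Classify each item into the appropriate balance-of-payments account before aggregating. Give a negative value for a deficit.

Goods: -1067.0 - 1889.8 - 1156.5 - 1851.0 = -5964.3
Services: -140.7
Primary income: 307.6 - 434.6 - 328.8 = -455.8
Secondary income: 117.4 + 172.4 = 289.8
Current account = (-5964.3) + (-140.7) + (-455.8) + 289.8 = -6271.0
(Excluded from the current account — financial account: increase in resident deposits held at foreign banks 437.3, foreign purchases of equities on the domestic stock exchange 903.4, new loans extended by domestic banks to foreign borrowers 487.4; capital account: sale of embassy land to a foreign government 52.5, debt forgiveness received from foreign official creditors 161.8.)

-6271.0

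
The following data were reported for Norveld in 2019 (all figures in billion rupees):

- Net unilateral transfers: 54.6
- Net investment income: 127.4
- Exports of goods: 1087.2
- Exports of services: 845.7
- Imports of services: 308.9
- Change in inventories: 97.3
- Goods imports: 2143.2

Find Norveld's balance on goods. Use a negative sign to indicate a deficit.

Goods balance = 1087.2 - 2143.2 = -1056.0

-1056.0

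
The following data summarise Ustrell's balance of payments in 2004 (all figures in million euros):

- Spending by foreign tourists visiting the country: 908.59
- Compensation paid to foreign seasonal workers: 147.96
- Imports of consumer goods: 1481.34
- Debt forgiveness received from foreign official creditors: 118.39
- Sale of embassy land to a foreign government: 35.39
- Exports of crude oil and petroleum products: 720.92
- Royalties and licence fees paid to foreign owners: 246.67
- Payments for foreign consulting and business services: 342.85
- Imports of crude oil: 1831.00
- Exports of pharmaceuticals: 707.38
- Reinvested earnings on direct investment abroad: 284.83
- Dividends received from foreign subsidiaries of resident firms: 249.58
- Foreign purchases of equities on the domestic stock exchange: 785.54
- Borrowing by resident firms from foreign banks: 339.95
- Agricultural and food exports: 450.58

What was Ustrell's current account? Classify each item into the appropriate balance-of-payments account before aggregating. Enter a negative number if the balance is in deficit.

-727.94

Goods: 720.92 + 707.38 - 1831.00 + 450.58 - 1481.34 = -1433.46
Services: -342.85 + 908.59 - 246.67 = 319.07
Primary income: 249.58 - 147.96 + 284.83 = 386.45
Current account = (-1433.46) + 319.07 + 386.45 = -727.94
(Excluded from the current account — capital account: debt forgiveness received from foreign official creditors 118.39, sale of embassy land to a foreign government 35.39; financial account: foreign purchases of equities on the domestic stock exchange 785.54, borrowing by resident firms from foreign banks 339.95.)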